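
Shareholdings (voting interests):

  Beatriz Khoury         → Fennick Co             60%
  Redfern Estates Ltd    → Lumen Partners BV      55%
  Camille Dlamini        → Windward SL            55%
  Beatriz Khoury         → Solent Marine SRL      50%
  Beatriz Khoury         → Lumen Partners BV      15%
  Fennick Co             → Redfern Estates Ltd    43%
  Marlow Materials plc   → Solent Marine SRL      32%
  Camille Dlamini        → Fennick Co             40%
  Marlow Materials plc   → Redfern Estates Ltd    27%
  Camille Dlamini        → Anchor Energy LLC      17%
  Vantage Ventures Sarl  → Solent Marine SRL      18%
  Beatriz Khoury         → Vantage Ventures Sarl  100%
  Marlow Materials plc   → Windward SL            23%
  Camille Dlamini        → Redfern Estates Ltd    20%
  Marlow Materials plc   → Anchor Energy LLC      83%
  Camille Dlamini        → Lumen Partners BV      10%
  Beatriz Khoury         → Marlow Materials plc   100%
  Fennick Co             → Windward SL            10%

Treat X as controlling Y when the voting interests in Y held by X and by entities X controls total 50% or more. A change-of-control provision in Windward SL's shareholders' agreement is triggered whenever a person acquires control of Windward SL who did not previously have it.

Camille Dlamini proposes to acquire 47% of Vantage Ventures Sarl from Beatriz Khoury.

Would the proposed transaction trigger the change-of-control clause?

The purchase adds only to Camille's holdings (Beatriz's stake shrinks), so Camille is the only person who could newly come to control Windward.
Camille holds 55% of Windward, so Camille controls Windward.
So Camille already controls Windward before the transaction.
After the purchase, Camille holds 47% of Vantage directly, and Beatriz's stake falls to 53%.
Camille controlled Windward already, so this is not a new person acquiring control; every other person's position is unchanged or reduced.
No new person acquires control, so the clause is not triggered.

No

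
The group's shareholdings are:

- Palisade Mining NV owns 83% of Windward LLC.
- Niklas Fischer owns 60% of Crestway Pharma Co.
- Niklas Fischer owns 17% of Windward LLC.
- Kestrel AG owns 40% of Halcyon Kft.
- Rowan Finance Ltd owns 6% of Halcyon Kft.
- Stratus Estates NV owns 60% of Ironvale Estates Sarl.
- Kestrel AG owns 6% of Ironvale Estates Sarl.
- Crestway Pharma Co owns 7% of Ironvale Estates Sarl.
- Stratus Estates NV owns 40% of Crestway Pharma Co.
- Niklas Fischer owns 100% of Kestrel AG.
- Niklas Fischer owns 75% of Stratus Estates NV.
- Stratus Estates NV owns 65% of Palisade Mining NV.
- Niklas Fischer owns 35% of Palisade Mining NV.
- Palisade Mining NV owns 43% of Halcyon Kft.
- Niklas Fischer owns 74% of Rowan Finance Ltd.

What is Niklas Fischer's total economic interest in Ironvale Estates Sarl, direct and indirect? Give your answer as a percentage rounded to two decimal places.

Niklas reaches Ironvale along 4 paths.
Via Kestrel: 100% × 6% = 6%.
Via Stratus: 75% × 60% = 45%.
Via Crestway: 60% × 7% = 4.2%.
Via Stratus → Crestway: 75% × 40% × 7% = 2.1%.
Total: 6% + 45% + 4.2% + 2.1% = 57.3%.
Rounded: 57.30%.

57.30%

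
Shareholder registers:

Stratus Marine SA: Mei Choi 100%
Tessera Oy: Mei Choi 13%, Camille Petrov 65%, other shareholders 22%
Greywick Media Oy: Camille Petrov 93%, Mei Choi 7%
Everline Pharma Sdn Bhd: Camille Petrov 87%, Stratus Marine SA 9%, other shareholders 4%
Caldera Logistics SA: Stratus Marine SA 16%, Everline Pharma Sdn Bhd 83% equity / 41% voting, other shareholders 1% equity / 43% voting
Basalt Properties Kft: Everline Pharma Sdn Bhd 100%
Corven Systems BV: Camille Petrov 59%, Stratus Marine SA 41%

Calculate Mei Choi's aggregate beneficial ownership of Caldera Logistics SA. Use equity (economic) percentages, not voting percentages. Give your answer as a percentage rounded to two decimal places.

Mei reaches Caldera along 2 paths.
Via Stratus: 100% × 16% = 16%.
Via Stratus → Everline: 100% × 9% × 83% = 7.47%.
Total: 16% + 7.47% = 23.47%.

23.47%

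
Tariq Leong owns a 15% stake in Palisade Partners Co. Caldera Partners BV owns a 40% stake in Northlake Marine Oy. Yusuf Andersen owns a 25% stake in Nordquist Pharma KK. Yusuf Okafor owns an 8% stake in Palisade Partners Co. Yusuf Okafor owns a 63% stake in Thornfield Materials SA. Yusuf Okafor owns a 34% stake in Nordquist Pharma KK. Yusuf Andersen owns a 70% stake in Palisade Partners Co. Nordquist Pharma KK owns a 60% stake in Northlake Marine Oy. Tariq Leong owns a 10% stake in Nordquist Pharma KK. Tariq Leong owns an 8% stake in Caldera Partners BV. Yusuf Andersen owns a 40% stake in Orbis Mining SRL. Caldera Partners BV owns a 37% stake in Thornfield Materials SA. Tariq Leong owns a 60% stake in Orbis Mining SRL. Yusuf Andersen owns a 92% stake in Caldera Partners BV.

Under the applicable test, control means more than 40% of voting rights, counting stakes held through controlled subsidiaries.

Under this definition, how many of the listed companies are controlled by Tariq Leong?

1

Tariq holds 60% of Orbis, so Tariq controls Orbis.
No other company's threshold is met.
Tariq controls 1 company.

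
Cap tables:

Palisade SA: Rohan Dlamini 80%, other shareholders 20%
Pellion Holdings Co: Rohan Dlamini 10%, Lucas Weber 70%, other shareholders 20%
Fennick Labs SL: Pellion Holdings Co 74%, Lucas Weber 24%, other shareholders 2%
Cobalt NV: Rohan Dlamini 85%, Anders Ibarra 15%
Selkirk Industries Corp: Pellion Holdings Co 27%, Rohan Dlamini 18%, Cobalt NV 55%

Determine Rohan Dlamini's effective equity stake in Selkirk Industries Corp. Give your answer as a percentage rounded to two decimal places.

Rohan reaches Selkirk along 3 paths.
Via Pellion: 10% × 27% = 2.7%.
Direct stake: 18% = 18%.
Via Cobalt: 85% × 55% = 46.75%.
Total: 2.7% + 18% + 46.75% = 67.45%.

67.45%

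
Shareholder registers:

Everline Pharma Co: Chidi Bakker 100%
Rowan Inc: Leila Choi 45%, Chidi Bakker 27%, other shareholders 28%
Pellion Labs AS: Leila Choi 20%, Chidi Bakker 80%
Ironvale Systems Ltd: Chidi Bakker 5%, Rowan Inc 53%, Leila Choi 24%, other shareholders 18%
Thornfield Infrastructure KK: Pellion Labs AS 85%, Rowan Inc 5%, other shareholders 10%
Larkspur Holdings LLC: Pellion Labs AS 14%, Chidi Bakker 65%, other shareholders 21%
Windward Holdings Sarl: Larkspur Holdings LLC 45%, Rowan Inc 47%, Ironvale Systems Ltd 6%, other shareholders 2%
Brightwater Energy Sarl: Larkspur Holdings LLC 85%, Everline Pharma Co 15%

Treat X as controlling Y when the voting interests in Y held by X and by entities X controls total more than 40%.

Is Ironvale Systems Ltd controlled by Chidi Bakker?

Chidi holds 100% of Everline, so Chidi controls Everline.
Chidi holds 80% of Pellion, so Chidi controls Pellion.
Pellion holds 85% of Thornfield, so Chidi controls Thornfield.
Pellion and Chidi together hold 14% + 65% = 79% of Larkspur, so Chidi controls Larkspur.
Larkspur holds 45% of Windward, so Chidi controls Windward.
Larkspur and Everline together hold 85% + 15% = 100% of Brightwater, so Chidi controls Brightwater.
In Ironvale, Chidi's side holds only 5%, not > 40%.
So Chidi does not control Ironvale.

No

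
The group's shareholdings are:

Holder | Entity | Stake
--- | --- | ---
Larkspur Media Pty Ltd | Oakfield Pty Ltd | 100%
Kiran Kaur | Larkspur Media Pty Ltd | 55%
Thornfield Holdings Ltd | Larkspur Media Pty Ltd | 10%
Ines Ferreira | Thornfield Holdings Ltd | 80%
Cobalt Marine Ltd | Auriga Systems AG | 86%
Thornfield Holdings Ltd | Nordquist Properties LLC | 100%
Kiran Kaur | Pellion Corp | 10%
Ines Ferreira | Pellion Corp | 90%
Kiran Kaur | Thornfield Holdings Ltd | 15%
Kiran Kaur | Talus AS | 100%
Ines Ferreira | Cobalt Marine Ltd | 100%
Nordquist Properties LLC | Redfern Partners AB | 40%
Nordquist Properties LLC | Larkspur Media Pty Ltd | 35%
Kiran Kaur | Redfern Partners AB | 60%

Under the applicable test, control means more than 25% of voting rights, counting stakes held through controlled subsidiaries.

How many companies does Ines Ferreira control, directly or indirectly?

Ines holds 80% of Thornfield, so Ines controls Thornfield.
Thornfield holds 100% of Nordquist, so Ines controls Nordquist.
Ines holds 90% of Pellion, so Ines controls Pellion.
Thornfield and Nordquist together hold 10% + 35% = 45% of Larkspur, so Ines controls Larkspur.
Larkspur holds 100% of Oakfield, so Ines controls Oakfield.
Ines holds 100% of Cobalt, so Ines controls Cobalt.
Cobalt holds 86% of Auriga, so Ines controls Auriga.
Nordquist holds 40% of Redfern, so Ines controls Redfern.
No other company's threshold is met.
Ines controls 8 companies.

8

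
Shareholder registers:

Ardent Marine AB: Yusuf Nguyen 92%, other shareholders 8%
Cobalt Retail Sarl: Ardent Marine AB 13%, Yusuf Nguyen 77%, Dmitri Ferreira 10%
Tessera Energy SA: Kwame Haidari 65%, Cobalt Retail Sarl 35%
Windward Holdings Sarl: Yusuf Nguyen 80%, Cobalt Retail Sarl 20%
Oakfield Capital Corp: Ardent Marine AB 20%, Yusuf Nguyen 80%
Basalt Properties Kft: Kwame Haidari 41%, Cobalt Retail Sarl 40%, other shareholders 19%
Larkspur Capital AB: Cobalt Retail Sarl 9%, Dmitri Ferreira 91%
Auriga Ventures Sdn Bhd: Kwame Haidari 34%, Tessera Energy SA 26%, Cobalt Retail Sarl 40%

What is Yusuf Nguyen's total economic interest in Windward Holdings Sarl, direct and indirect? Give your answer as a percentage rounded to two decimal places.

97.79%

Yusuf reaches Windward along 3 paths.
Direct stake: 80% = 80%.
Via Ardent → Cobalt: 92% × 13% × 20% = 2.392%.
Via Cobalt: 77% × 20% = 15.4%.
Total: 80% + 2.392% + 15.4% = 97.792%.
Rounded: 97.79%.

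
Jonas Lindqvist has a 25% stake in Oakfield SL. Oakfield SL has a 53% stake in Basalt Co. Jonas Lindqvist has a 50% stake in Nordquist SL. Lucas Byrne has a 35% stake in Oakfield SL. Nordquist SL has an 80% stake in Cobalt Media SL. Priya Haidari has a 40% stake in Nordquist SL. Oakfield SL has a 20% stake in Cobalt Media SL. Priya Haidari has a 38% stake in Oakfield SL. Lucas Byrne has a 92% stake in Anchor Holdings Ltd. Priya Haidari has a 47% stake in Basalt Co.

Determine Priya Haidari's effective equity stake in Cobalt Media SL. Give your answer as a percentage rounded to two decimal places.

Priya reaches Cobalt along 2 paths.
Via Oakfield: 38% × 20% = 7.6%.
Via Nordquist: 40% × 80% = 32%.
Total: 7.6% + 32% = 39.6%.
Rounded: 39.60%.

39.60%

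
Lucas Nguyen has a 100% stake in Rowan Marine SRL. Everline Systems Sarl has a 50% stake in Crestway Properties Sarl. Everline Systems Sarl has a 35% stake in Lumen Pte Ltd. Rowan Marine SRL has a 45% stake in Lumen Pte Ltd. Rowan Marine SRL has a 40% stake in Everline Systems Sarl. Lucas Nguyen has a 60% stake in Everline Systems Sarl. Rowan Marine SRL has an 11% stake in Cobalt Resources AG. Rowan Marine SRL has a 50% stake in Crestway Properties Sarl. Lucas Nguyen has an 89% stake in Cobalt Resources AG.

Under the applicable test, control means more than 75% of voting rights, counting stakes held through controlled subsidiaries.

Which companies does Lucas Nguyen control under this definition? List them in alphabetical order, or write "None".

Cobalt Resources AG, Crestway Properties Sarl, Everline Systems Sarl, Lumen Pte Ltd, Rowan Marine SRL

Lucas holds 100% of Rowan, so Lucas controls Rowan.
Rowan and Lucas together hold 40% + 60% = 100% of Everline, so Lucas controls Everline.
Rowan and Lucas together hold 11% + 89% = 100% of Cobalt, so Lucas controls Cobalt.
Rowan and Everline together hold 45% + 35% = 80% of Lumen, so Lucas controls Lumen.
Rowan and Everline together hold 50% + 50% = 100% of Crestway, so Lucas controls Crestway.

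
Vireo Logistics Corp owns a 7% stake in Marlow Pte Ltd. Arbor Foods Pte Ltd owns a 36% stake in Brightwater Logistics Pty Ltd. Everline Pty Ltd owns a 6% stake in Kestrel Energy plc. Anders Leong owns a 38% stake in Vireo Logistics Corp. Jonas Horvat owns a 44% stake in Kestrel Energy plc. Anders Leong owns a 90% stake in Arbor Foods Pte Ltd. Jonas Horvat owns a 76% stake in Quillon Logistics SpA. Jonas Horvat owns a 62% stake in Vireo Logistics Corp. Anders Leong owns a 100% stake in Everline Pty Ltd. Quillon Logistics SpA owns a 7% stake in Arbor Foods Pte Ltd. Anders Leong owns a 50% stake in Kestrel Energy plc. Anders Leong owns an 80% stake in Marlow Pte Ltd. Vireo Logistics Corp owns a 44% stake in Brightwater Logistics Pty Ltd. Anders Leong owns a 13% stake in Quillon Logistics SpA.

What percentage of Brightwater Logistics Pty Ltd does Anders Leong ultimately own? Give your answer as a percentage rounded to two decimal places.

Anders reaches Brightwater along 3 paths.
Via Arbor: 90% × 36% = 32.4%.
Via Quillon → Arbor: 13% × 7% × 36% = 0.3276%.
Via Vireo: 38% × 44% = 16.72%.
Total: 32.4% + 0.3276% + 16.72% = 49.4476%.
Rounded: 49.45%.

49.45%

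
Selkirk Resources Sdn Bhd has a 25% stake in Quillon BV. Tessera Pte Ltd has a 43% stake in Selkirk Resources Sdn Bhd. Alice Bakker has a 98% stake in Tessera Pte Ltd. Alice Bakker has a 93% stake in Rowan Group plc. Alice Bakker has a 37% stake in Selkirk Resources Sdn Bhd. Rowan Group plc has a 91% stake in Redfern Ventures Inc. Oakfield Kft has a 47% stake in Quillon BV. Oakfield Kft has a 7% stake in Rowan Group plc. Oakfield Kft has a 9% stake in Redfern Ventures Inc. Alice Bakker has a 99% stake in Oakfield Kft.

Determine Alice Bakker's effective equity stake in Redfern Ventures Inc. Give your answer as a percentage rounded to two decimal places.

99.85%

Alice reaches Redfern along 3 paths.
Via Oakfield: 99% × 9% = 8.91%.
Via Oakfield → Rowan: 99% × 7% × 91% = 6.3063%.
Via Rowan: 93% × 91% = 84.63%.
Total: 8.91% + 6.3063% + 84.63% = 99.8463%.
Rounded: 99.85%.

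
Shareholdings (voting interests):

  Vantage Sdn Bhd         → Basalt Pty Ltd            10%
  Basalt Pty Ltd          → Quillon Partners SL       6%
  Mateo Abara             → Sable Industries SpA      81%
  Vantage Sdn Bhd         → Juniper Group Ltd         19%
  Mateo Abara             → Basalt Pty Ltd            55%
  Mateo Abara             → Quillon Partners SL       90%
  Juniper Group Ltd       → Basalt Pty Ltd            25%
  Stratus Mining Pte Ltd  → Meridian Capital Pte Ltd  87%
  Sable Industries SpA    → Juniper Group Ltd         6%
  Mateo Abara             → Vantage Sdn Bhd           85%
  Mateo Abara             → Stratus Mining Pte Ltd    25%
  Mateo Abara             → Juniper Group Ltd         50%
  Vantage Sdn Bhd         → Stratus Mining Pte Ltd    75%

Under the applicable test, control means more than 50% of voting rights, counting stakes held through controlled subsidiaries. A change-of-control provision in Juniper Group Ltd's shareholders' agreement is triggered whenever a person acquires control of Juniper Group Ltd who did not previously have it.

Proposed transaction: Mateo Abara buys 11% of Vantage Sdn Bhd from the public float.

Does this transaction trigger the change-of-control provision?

The purchase changes only Mateo's holdings, so Mateo is the only person who could newly come to control Juniper.
Mateo holds 85% of Vantage, so Mateo controls Vantage.
Mateo holds 81% of Sable, so Mateo controls Sable.
Mateo and Vantage and Sable together hold 50% + 19% + 6% = 75% of Juniper, so Mateo controls Juniper.
So Mateo already controls Juniper before the transaction.
After the purchase, Mateo's direct stake in Vantage rises to 85% + 11% = 96%.
Mateo controlled Juniper already, so this is not a new person acquiring control; every other person's position is unchanged or reduced.
No new person acquires control, so the clause is not triggered.

No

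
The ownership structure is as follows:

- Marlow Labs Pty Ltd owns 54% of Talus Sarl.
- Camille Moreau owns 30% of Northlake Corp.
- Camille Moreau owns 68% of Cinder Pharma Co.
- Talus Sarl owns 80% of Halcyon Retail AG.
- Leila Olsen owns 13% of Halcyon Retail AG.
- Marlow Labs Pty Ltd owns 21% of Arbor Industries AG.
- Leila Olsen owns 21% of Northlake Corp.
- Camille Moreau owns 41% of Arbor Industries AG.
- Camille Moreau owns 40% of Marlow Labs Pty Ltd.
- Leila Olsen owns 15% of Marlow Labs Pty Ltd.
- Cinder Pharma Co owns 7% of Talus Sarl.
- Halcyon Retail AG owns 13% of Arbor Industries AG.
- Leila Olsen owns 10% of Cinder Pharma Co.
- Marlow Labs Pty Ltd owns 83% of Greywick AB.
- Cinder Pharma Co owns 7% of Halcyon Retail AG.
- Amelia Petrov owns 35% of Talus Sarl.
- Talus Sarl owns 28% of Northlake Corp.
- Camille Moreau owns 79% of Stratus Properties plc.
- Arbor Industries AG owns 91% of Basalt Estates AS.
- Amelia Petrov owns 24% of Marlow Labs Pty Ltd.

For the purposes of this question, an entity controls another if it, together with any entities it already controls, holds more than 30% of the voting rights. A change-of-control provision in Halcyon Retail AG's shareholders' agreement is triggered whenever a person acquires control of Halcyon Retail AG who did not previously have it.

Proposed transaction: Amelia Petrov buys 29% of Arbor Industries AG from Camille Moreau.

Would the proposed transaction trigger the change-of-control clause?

No

The purchase adds only to Amelia's holdings (Camille's stake shrinks), so Amelia is the only person who could newly come to control Halcyon.
Amelia holds 35% of Talus, so Amelia controls Talus.
Talus holds 80% of Halcyon, so Amelia controls Halcyon.
So Amelia already controls Halcyon before the transaction.
After the purchase, Amelia holds 29% of Arbor directly, and Camille's stake falls to 12%.
Amelia controlled Halcyon already, so this is not a new person acquiring control; every other person's position is unchanged or reduced.
No new person acquires control, so the clause is not triggered.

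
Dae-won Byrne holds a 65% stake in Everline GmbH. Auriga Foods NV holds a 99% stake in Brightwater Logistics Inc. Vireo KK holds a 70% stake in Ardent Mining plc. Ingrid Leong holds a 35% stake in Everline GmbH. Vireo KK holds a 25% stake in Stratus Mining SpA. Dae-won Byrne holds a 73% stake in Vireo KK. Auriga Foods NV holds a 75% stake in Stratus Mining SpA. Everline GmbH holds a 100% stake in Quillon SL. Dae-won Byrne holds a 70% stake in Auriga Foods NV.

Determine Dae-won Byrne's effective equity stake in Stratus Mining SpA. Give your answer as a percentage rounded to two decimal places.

Dae-won reaches Stratus along 2 paths.
Via Vireo: 73% × 25% = 18.25%.
Via Auriga: 70% × 75% = 52.5%.
Total: 18.25% + 52.5% = 70.75%.

70.75%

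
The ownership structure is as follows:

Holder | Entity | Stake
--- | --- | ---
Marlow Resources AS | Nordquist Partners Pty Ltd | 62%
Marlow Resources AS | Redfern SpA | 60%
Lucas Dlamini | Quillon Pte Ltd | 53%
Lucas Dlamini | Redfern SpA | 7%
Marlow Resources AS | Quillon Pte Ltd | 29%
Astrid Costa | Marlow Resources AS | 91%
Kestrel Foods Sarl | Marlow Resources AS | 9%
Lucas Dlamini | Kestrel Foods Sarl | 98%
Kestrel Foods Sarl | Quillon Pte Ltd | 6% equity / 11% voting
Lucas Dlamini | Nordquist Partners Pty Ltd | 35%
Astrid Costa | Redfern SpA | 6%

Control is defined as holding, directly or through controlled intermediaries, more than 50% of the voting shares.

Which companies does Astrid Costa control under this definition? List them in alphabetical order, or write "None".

Marlow Resources AS, Nordquist Partners Pty Ltd, Redfern SpA

Astrid holds 91% of Marlow, so Astrid controls Marlow.
Astrid and Marlow together hold 6% + 60% = 66% of Redfern, so Astrid controls Redfern.
Marlow holds 62% of Nordquist, so Astrid controls Nordquist.
No other company's threshold is met.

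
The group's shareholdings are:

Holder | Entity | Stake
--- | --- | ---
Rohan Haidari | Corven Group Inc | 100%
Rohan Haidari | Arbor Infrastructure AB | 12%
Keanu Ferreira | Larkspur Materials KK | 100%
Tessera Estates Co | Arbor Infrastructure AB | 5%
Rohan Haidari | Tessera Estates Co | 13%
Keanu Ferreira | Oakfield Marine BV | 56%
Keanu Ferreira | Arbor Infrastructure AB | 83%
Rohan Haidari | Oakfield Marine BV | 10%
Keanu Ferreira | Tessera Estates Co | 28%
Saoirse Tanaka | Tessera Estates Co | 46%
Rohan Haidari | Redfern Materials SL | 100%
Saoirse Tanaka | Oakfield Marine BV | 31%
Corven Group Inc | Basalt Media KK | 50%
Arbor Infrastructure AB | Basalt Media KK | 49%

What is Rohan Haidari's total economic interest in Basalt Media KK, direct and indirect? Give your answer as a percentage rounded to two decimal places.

Rohan reaches Basalt along 3 paths.
Via Corven: 100% × 50% = 50%.
Via Tessera → Arbor: 13% × 5% × 49% = 0.3185%.
Via Arbor: 12% × 49% = 5.88%.
Total: 50% + 0.3185% + 5.88% = 56.1985%.
Rounded: 56.20%.

56.20%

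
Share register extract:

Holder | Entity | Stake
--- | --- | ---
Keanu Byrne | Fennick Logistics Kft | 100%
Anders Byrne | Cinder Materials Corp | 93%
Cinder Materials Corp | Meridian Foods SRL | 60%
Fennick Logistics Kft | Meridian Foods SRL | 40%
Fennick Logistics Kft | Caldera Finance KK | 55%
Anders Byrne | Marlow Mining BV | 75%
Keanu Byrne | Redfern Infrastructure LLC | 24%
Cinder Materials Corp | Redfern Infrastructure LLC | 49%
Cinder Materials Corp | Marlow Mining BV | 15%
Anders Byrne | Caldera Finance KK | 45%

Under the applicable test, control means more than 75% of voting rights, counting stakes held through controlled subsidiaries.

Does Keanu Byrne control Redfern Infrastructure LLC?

Keanu holds 100% of Fennick, so Keanu controls Fennick.
In Redfern, Keanu's side holds only 24%, not > 75%.
So Keanu does not control Redfern.

No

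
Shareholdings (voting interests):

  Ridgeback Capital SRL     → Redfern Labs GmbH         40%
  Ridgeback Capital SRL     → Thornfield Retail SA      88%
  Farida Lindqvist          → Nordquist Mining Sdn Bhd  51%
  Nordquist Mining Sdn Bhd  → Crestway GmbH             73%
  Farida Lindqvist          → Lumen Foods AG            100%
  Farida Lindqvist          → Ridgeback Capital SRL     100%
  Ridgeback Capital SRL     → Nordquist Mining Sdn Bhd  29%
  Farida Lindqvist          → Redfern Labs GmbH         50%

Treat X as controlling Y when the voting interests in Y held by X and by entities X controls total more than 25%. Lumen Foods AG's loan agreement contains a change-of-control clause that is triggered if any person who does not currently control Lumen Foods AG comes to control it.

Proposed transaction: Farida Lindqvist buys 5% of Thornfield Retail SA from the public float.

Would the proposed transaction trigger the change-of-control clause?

The purchase changes only Farida's holdings, so Farida is the only person who could newly come to control Lumen.
Farida holds 100% of Lumen, so Farida controls Lumen.
So Farida already controls Lumen before the transaction.
After the purchase, Farida holds 5% of Thornfield directly.
Farida controlled Lumen already, so this is not a new person acquiring control; every other person's position is unchanged or reduced.
No new person acquires control, so the clause is not triggered.

No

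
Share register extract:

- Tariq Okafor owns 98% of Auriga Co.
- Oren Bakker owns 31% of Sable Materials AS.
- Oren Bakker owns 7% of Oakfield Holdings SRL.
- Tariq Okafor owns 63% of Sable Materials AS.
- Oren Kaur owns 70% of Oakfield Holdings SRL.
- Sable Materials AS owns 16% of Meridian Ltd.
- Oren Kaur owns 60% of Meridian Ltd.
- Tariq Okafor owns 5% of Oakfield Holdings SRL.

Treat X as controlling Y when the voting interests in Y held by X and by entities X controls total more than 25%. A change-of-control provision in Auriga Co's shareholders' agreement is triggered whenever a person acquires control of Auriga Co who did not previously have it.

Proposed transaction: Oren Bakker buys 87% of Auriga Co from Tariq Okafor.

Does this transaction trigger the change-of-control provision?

Yes

The purchase adds only to Oren Bakker's holdings (Tariq's stake shrinks), so Oren Bakker is the only person who could newly come to control Auriga.
Oren Bakker holds 31% of Sable, so Oren Bakker controls Sable.
Neither Oren Bakker nor any entity Oren Bakker controls holds any voting interest in Auriga.
So before the transaction, Oren Bakker does not control Auriga.
After the purchase, Oren Bakker holds 87% of Auriga directly, and Tariq's stake falls to 11%.
Oren Bakker holds 87% of Auriga, so Oren Bakker controls Auriga.
Oren Bakker did not control Auriga before and does after, so the clause is triggered.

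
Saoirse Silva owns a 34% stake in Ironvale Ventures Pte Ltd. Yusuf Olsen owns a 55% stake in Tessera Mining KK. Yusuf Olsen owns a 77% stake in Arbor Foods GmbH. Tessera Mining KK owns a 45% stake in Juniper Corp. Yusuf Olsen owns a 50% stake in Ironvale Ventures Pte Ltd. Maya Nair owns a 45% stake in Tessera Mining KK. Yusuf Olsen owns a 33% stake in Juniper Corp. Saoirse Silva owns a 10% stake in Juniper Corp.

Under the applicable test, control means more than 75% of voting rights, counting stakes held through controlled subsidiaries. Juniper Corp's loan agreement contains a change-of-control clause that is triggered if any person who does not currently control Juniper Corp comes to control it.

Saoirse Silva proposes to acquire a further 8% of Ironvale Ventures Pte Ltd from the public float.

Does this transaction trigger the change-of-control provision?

The purchase changes only Saoirse's holdings, so Saoirse is the only person who could newly come to control Juniper.
Saoirse's largest direct stake is 34% in Ironvale, which does not meet the threshold, so Saoirse controls no company.
In Juniper, Saoirse's side holds only 10%, not > 75%.
So before the transaction, Saoirse does not control Juniper.
After the purchase, Saoirse's direct stake in Ironvale rises to 34% + 8% = 42%.
Saoirse's side now holds 42% of Ironvale, not > 75%, so Saoirse still does not control Ironvale.
After the transaction, Saoirse's side holds 10% of Juniper, not > 75%, so Saoirse still does not control Juniper.
No new person acquires control, so the clause is not triggered.

No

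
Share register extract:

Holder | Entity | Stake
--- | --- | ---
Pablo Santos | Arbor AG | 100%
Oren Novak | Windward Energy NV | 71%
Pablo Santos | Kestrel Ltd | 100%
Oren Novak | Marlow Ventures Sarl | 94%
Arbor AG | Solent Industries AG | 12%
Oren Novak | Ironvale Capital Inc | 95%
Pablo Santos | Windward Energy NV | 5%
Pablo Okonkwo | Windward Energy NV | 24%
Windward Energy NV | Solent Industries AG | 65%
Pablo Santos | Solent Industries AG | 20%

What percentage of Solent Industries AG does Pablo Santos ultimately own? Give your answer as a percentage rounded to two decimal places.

Pablo Santos reaches Solent along 3 paths.
Via Windward: 5% × 65% = 3.25%.
Direct stake: 20% = 20%.
Via Arbor: 100% × 12% = 12%.
Total: 3.25% + 20% + 12% = 35.25%.

35.25%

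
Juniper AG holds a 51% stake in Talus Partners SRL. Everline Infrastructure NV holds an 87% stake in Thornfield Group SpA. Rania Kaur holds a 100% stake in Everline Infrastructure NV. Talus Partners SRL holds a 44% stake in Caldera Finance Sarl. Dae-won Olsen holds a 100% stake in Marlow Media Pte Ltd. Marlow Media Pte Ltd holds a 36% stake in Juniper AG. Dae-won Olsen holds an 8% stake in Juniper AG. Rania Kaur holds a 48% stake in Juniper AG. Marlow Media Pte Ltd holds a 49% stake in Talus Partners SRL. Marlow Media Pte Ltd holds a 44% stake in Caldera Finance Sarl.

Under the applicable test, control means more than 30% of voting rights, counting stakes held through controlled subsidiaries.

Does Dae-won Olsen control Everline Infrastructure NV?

Dae-won holds 100% of Marlow, so Dae-won controls Marlow.
Marlow and Dae-won together hold 36% + 8% = 44% of Juniper, so Dae-won controls Juniper.
Marlow and Juniper together hold 49% + 51% = 100% of Talus, so Dae-won controls Talus.
Marlow and Talus together hold 44% + 44% = 88% of Caldera, so Dae-won controls Caldera.
Neither Dae-won nor any entity Dae-won controls holds any voting interest in Everline.
So Dae-won does not control Everline.

No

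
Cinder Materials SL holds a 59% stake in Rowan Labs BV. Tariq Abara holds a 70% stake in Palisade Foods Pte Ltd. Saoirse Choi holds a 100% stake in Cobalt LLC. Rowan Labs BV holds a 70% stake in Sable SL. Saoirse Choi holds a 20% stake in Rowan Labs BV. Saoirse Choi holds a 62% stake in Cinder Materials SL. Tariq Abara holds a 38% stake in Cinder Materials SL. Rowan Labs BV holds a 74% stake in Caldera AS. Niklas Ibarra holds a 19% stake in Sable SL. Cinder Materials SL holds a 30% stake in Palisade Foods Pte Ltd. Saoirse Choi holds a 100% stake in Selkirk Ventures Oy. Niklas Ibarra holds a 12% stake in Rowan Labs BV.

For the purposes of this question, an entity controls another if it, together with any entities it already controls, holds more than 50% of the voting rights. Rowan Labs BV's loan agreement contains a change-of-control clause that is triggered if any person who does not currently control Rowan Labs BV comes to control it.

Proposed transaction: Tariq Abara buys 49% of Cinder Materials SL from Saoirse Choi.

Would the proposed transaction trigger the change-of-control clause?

The purchase adds only to Tariq's holdings (Saoirse's stake shrinks), so Tariq is the only person who could newly come to control Rowan.
Tariq holds 70% of Palisade, so Tariq controls Palisade.
Neither Tariq nor any entity Tariq controls holds any voting interest in Rowan.
So before the transaction, Tariq does not control Rowan.
After the purchase, Tariq's direct stake in Cinder rises to 38% + 49% = 87%, and Saoirse's stake falls to 13%.
Tariq holds 87% of Cinder, so Tariq controls Cinder.
Cinder holds 59% of Rowan, so Tariq controls Rowan.
Tariq did not control Rowan before and does after, so the clause is triggered.

Yes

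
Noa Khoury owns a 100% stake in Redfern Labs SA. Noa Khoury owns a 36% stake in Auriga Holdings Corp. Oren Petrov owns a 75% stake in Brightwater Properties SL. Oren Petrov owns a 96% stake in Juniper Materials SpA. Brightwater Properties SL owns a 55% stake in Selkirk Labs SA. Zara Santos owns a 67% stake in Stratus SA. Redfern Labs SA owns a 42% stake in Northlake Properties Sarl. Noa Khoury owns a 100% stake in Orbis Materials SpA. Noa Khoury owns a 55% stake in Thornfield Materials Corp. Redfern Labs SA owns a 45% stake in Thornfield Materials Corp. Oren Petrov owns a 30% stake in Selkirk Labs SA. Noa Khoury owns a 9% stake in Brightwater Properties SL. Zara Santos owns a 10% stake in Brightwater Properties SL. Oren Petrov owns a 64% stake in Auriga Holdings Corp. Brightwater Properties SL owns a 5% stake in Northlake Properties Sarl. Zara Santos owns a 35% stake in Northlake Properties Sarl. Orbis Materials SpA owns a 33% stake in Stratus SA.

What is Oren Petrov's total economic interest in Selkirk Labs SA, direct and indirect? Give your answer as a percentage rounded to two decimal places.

71.25%

Oren reaches Selkirk along 2 paths.
Via Brightwater: 75% × 55% = 41.25%.
Direct stake: 30% = 30%.
Total: 41.25% + 30% = 71.25%.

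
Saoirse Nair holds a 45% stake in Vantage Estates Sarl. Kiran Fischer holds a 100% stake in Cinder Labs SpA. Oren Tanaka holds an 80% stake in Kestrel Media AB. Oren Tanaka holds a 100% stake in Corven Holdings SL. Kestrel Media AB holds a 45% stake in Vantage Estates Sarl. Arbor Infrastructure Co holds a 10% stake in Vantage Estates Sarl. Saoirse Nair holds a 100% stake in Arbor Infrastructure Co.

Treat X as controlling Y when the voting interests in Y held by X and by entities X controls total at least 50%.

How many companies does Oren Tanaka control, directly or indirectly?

Oren holds 80% of Kestrel, so Oren controls Kestrel.
Oren holds 100% of Corven, so Oren controls Corven.
No other company's threshold is met.
Oren controls 2 companies.

2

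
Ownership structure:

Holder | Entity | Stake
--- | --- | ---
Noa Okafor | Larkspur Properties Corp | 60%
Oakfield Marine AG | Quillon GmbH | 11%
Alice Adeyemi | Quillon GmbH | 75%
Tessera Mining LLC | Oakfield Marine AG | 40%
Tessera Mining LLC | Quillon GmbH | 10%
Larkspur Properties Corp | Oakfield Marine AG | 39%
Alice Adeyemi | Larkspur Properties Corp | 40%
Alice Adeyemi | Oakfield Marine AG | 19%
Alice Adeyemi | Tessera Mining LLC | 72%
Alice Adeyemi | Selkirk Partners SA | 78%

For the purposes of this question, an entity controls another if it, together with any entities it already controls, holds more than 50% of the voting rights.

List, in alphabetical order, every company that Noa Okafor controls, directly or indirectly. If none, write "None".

Larkspur Properties Corp

Noa holds 60% of Larkspur, so Noa controls Larkspur.
No other company's threshold is met.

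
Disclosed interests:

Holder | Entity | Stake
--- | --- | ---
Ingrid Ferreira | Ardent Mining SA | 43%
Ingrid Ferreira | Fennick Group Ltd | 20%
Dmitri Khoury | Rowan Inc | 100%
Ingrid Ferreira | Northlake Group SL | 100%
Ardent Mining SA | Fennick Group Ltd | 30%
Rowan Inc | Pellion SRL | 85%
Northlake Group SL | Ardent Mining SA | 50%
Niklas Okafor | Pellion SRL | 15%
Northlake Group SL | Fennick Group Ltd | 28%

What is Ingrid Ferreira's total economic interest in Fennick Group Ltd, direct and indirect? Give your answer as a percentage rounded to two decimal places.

75.90%

Ingrid reaches Fennick along 4 paths.
Via Ardent: 43% × 30% = 12.9%.
Via Northlake → Ardent: 100% × 50% × 30% = 15%.
Direct stake: 20% = 20%.
Via Northlake: 100% × 28% = 28%.
Total: 12.9% + 15% + 20% + 28% = 75.9%.
Rounded: 75.90%.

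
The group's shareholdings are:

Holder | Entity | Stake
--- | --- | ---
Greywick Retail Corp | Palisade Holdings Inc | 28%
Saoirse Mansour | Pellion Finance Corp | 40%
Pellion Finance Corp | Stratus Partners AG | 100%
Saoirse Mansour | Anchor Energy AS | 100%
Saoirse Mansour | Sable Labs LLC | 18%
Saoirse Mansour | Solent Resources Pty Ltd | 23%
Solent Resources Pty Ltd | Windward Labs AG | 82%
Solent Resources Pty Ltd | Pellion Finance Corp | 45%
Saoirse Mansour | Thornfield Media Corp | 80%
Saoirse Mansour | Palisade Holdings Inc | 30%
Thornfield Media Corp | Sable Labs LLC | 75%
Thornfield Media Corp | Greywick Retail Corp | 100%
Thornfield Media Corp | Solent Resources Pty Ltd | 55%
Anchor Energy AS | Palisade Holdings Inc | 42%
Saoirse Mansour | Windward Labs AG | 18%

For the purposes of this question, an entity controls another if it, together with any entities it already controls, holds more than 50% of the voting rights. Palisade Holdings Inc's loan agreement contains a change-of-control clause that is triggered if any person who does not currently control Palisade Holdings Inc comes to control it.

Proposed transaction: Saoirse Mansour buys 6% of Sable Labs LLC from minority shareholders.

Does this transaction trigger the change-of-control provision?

The purchase changes only Saoirse's holdings, so Saoirse is the only person who could newly come to control Palisade.
Saoirse holds 100% of Anchor, so Saoirse controls Anchor.
Saoirse holds 80% of Thornfield, so Saoirse controls Thornfield.
Thornfield holds 100% of Greywick, so Saoirse controls Greywick.
Greywick and Anchor and Saoirse together hold 28% + 42% + 30% = 100% of Palisade, so Saoirse controls Palisade.
So Saoirse already controls Palisade before the transaction.
After the purchase, Saoirse's direct stake in Sable rises to 18% + 6% = 24%.
Saoirse controlled Palisade already, so this is not a new person acquiring control; every other person's position is unchanged or reduced.
No new person acquires control, so the clause is not triggered.

No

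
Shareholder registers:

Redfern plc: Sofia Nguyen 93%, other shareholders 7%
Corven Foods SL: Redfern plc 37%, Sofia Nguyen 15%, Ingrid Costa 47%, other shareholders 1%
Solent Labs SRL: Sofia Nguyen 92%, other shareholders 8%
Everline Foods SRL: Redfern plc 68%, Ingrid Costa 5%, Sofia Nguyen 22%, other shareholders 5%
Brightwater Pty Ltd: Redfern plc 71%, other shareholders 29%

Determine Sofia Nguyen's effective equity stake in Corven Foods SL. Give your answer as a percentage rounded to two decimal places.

Sofia reaches Corven along 2 paths.
Via Redfern: 93% × 37% = 34.41%.
Direct stake: 15% = 15%.
Total: 34.41% + 15% = 49.41%.

49.41%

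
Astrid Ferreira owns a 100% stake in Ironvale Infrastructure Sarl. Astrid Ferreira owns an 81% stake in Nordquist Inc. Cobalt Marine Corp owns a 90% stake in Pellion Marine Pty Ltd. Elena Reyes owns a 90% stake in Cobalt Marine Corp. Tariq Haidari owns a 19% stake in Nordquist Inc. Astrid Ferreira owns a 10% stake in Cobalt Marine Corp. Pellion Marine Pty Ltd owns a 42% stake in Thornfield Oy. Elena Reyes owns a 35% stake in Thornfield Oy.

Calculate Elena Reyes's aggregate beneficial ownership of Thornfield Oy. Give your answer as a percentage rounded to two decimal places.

69.02%

Elena reaches Thornfield along 2 paths.
Via Cobalt → Pellion: 90% × 90% × 42% = 34.02%.
Direct stake: 35% = 35%.
Total: 34.02% + 35% = 69.02%.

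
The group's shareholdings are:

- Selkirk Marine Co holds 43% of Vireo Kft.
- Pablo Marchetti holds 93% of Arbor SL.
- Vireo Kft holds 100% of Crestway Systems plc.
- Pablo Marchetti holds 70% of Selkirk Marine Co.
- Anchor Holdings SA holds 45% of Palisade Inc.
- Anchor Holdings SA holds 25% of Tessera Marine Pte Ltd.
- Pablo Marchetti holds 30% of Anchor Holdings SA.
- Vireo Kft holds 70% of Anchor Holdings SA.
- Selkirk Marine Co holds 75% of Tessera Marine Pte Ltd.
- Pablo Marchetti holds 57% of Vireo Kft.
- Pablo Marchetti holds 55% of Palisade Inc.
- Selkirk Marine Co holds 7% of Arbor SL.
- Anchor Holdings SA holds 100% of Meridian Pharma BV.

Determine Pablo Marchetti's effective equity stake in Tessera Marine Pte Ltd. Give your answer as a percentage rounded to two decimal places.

75.24%

Pablo reaches Tessera along 4 paths.
Via Anchor: 30% × 25% = 7.5%.
Via Selkirk → Vireo → Anchor: 70% × 43% × 70% × 25% = 5.2675%.
Via Vireo → Anchor: 57% × 70% × 25% = 9.975%.
Via Selkirk: 70% × 75% = 52.5%.
Total: 7.5% + 5.2675% + 9.975% + 52.5% = 75.2425%.
Rounded: 75.24%.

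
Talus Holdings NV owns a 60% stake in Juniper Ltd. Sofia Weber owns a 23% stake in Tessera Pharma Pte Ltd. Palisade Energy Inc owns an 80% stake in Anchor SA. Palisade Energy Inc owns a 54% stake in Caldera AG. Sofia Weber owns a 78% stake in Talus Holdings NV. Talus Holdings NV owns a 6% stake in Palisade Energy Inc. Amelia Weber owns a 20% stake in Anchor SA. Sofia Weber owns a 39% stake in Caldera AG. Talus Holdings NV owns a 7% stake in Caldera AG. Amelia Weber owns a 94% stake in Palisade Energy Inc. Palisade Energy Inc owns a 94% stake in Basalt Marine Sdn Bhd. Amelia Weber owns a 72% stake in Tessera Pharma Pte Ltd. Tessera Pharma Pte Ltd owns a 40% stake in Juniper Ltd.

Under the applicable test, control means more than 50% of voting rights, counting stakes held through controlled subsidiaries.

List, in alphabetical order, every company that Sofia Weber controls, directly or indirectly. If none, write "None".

Sofia holds 78% of Talus, so Sofia controls Talus.
Talus holds 60% of Juniper, so Sofia controls Juniper.
No other company's threshold is met.

Juniper Ltd, Talus Holdings NV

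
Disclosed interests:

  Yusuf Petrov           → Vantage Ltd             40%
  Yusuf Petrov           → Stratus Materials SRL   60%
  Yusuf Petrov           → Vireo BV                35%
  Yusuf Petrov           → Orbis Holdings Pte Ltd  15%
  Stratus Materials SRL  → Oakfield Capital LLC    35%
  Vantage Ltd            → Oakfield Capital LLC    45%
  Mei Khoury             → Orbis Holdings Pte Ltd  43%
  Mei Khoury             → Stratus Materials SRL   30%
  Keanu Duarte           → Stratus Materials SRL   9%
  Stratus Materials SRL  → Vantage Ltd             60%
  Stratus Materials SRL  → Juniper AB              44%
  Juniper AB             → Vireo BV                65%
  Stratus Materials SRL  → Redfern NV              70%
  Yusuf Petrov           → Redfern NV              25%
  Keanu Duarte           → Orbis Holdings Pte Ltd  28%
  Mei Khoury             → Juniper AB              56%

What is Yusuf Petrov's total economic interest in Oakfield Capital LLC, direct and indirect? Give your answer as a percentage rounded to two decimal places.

55.20%

Yusuf reaches Oakfield along 3 paths.
Via Stratus: 60% × 35% = 21%.
Via Vantage: 40% × 45% = 18%.
Via Stratus → Vantage: 60% × 60% × 45% = 16.2%.
Total: 21% + 18% + 16.2% = 55.2%.
Rounded: 55.20%.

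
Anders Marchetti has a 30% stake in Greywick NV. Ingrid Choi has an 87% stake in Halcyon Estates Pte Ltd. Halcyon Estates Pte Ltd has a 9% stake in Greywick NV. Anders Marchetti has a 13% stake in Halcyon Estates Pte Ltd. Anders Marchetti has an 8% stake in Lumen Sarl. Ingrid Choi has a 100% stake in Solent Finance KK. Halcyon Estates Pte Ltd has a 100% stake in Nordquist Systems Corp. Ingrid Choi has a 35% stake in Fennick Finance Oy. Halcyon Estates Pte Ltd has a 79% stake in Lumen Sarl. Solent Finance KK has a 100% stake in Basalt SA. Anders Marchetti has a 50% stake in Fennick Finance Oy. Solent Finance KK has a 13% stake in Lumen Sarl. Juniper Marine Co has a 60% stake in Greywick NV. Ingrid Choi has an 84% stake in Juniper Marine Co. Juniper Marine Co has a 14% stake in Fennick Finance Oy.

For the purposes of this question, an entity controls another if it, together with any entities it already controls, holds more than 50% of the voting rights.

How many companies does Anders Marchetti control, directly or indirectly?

Anders's largest direct stake is 50% in Fennick, which does not meet the threshold.
Anders controls 0 companies.

0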